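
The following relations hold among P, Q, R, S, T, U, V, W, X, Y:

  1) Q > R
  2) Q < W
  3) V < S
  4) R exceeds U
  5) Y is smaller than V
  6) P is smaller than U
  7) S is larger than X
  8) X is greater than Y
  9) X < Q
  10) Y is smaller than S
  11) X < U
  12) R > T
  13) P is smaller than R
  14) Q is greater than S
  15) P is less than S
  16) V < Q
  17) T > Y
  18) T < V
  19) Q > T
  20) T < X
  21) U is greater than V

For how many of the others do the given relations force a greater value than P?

5

The elements the relations force above P are U, R, S, Q, W — no chain reaches any other.
That is 5.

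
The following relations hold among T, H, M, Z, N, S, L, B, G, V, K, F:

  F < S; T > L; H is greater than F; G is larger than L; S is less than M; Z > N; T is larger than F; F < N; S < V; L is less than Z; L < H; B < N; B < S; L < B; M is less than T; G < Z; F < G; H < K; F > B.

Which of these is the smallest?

B is not least since L < B; F is not least since B < F; S is not least since B < S; V is not least since S < V; N is not least since F < N; M is not least since S < M; T is not least since L < T; H is not least since L < H; G is not least since L < G; Z is not least since N < Z; K is not least since H < K.
Only L has nothing below it, so L is the smallest.

L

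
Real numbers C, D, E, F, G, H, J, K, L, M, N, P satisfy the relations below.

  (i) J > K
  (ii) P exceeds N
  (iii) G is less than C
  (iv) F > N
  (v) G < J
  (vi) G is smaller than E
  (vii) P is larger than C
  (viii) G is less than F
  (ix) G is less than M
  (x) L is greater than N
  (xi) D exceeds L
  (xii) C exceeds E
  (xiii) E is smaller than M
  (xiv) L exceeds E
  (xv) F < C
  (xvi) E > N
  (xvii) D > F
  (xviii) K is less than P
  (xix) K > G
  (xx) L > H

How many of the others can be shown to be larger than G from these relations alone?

The elements the relations force above G are E, K, F, J, C, L, P, M, D — no chain reaches any other.
That is 9.

9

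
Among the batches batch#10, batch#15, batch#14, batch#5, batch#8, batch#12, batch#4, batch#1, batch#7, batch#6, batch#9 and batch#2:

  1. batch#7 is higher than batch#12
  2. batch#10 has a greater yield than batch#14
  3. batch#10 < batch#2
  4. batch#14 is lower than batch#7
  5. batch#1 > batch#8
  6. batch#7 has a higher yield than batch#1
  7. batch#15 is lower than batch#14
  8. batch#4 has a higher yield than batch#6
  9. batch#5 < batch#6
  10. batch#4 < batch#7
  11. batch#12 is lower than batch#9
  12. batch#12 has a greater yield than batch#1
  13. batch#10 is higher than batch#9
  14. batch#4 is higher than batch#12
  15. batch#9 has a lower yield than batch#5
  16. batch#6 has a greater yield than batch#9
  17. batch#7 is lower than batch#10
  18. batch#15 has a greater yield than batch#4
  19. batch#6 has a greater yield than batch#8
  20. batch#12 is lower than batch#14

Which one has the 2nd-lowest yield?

Piecing the relations together gives one ordering: batch#8 < batch#1 < batch#12 < batch#9 < batch#5 < batch#6 < batch#4 < batch#15 < batch#14 < batch#7 < batch#10 < batch#2.
Counting 2 from the smallest end gives batch#1.

batch#1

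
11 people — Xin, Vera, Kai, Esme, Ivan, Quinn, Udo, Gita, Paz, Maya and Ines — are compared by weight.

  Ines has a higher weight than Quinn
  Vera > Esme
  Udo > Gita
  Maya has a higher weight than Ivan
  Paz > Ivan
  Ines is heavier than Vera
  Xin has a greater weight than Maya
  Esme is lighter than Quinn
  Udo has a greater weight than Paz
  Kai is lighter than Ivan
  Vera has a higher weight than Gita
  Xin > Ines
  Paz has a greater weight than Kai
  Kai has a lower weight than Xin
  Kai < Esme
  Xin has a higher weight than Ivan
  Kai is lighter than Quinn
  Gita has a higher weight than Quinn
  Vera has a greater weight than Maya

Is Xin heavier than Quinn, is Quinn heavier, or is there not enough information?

Xin

Quinn < Gita < Vera < Ines < Xin, by transitivity through Gita, Vera, Ines.
So Xin is heavier.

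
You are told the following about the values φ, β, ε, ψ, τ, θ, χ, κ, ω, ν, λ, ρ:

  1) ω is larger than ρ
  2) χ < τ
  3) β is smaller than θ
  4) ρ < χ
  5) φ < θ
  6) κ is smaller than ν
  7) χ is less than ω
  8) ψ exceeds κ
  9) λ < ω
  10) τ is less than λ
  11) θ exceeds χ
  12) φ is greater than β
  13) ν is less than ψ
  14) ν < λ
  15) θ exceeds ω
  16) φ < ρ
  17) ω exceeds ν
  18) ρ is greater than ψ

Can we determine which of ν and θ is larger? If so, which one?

ν < ψ < ρ < χ < τ < λ < ω < θ, by transitivity through ψ, ρ, χ, τ, λ, ω.
So θ is larger.

θ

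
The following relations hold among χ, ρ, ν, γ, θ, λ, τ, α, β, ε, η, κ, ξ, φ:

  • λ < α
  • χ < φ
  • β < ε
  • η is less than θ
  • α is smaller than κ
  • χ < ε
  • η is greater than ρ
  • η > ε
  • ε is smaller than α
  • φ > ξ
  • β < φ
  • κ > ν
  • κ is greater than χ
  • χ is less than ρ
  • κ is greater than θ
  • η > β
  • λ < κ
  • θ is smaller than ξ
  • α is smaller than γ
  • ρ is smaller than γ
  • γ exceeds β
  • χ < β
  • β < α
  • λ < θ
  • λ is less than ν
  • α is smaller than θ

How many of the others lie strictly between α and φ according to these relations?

2

The relations place α below φ. An element lies strictly between them when it is forced above α and also forced below φ.
Above α: {θ, ξ, κ, γ}. Below φ: {χ, β, ρ, λ, ε, η, θ, ξ}.
Intersection: {θ, ξ} — 2.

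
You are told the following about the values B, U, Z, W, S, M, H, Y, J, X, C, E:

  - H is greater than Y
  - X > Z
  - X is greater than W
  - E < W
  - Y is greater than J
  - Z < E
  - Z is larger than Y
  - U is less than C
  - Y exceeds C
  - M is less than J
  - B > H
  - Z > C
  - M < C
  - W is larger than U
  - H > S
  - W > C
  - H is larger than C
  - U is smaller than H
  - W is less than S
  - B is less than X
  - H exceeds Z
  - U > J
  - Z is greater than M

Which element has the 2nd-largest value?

B

Chaining the given pairs: M < J < U < C < Y < Z < E < W < S < H < B < X.
Counting 2 from the largest end gives B.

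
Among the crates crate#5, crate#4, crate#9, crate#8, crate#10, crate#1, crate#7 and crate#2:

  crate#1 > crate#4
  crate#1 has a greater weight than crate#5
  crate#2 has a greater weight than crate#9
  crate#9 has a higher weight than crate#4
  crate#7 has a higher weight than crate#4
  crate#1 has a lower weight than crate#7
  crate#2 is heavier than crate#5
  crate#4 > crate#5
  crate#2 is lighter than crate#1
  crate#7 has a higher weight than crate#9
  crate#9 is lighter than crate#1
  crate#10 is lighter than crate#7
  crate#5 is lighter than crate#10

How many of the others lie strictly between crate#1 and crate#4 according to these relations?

The relations place crate#4 below crate#1. An element lies strictly between them when it is forced above crate#4 and also forced below crate#1.
Above crate#4: {crate#9, crate#2, crate#7}. Below crate#1: {crate#5, crate#9, crate#2}.
Intersection: {crate#9, crate#2} — 2.

2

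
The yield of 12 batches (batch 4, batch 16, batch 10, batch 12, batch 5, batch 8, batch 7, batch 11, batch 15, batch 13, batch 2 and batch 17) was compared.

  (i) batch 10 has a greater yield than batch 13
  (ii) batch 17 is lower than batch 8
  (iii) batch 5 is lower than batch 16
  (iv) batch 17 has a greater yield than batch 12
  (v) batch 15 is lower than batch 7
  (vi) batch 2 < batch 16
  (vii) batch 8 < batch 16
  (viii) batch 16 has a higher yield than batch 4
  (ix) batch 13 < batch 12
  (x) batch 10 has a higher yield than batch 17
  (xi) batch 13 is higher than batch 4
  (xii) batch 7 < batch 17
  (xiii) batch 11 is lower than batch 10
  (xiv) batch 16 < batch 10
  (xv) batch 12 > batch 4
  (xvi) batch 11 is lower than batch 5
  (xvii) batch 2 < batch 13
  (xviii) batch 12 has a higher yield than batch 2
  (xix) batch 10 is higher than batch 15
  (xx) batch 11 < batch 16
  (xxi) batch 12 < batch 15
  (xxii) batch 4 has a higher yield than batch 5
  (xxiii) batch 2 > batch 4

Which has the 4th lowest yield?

batch 2

Chaining the given pairs: batch 11 < batch 5 < batch 4 < batch 2 < batch 13 < batch 12 < batch 15 < batch 7 < batch 17 < batch 8 < batch 16 < batch 10.
Counting 4 from the smallest end gives batch 2.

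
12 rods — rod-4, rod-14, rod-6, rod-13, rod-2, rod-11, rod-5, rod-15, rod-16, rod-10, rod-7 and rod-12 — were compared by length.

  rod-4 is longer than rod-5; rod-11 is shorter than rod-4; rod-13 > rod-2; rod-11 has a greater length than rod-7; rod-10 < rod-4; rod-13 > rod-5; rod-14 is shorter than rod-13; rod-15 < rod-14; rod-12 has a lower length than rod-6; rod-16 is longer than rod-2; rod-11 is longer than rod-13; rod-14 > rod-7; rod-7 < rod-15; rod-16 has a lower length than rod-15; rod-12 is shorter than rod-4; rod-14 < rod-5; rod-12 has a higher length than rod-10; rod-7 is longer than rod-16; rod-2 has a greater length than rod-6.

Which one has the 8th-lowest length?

Chaining the given pairs: rod-10 < rod-12 < rod-6 < rod-2 < rod-16 < rod-7 < rod-15 < rod-14 < rod-5 < rod-13 < rod-11 < rod-4.
Counting 8 from the smallest end gives rod-14.

rod-14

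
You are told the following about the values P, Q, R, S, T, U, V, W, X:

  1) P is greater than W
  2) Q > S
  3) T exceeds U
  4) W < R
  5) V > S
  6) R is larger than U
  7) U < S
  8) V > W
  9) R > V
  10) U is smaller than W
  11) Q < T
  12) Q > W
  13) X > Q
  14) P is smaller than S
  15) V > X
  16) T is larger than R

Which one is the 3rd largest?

The consecutive relations fix a unique order: U < W < P < S < Q < X < V < R < T.
The 3rd largest is V.

V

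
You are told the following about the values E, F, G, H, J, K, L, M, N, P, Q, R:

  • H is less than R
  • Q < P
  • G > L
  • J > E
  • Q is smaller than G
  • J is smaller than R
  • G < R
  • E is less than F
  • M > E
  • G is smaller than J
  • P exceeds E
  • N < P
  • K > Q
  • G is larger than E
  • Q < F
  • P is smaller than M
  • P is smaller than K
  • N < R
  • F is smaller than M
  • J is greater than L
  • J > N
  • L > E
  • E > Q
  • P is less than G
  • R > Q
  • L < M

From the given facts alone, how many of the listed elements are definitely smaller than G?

5

Directly below G: Q, E, L, P.
One step further: N (5 so far).
No other element is forced below G by the given relations, so the count is 5.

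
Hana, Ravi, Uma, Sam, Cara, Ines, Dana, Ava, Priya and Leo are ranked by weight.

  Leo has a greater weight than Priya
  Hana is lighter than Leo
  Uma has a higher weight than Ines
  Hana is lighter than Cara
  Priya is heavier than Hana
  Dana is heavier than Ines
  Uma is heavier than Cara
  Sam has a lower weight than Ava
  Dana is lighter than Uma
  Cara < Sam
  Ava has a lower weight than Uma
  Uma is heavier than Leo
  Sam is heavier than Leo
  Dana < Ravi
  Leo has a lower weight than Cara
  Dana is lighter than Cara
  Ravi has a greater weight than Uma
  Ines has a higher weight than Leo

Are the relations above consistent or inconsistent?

consistent

Every relation is compatible with Hana < Priya < Leo < Ines < Dana < Cara < Sam < Ava < Uma < Ravi; the set is consistent.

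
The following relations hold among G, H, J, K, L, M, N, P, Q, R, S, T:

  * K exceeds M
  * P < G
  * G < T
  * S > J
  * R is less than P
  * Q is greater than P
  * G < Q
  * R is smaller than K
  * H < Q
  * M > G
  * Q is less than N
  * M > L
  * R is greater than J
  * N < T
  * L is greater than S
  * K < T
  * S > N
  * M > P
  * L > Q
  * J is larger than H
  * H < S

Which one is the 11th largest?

J

The consecutive relations fix a unique order: H < J < R < P < G < Q < N < S < L < M < K < T.
The 11th largest is J.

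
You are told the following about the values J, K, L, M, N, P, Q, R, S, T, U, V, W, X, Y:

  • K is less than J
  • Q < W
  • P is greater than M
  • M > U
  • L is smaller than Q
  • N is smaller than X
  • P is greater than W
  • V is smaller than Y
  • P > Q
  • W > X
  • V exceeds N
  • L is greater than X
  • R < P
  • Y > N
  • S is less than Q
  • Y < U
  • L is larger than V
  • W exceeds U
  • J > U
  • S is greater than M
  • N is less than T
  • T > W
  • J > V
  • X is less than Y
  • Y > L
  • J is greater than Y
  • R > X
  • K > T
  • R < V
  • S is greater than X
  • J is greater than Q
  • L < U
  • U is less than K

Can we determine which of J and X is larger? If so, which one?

The relevant relations are X < R; R < V; V < L; L < Y; Y < U; U < M; M < S; S < Q; Q < W; W < T; T < K; K < J.
Together: X < R < V < L < Y < U < M < S < Q < W < T < K < J.
So J is larger.

J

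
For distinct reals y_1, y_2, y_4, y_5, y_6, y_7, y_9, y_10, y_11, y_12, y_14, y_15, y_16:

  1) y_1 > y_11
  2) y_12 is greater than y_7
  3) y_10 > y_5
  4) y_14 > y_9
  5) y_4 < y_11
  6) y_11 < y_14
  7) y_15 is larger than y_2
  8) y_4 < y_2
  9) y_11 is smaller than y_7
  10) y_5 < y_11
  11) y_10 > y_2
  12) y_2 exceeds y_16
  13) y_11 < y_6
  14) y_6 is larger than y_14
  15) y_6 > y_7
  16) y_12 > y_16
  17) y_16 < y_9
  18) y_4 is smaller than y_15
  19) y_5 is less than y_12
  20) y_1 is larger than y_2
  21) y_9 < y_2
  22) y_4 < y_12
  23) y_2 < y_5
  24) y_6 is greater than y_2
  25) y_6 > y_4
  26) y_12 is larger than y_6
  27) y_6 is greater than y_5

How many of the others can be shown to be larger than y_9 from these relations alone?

From y_9 the given relations immediately reach y_2, y_14.
From those, y_5, y_1, y_15, y_10, y_6 — 7 in total.
From those, y_11, y_12 — 9 in total.
From those, y_7 — 10 in total.
No other element is forced above y_9 by the given relations, so the count is 10.

10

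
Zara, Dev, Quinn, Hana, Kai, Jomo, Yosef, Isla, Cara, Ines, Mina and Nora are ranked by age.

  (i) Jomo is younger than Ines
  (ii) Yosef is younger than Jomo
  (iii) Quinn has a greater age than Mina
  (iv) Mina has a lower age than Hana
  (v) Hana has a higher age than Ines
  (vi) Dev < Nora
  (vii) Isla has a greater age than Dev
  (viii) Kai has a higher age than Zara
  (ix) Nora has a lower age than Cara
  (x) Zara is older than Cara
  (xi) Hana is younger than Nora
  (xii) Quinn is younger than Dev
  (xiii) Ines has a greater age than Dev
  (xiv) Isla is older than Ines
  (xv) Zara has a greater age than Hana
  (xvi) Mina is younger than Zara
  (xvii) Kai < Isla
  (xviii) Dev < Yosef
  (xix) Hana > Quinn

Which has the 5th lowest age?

Jomo

Piecing the relations together gives one ordering: Mina < Quinn < Dev < Yosef < Jomo < Ines < Hana < Nora < Cara < Zara < Kai < Isla.
The 5th smallest is Jomo.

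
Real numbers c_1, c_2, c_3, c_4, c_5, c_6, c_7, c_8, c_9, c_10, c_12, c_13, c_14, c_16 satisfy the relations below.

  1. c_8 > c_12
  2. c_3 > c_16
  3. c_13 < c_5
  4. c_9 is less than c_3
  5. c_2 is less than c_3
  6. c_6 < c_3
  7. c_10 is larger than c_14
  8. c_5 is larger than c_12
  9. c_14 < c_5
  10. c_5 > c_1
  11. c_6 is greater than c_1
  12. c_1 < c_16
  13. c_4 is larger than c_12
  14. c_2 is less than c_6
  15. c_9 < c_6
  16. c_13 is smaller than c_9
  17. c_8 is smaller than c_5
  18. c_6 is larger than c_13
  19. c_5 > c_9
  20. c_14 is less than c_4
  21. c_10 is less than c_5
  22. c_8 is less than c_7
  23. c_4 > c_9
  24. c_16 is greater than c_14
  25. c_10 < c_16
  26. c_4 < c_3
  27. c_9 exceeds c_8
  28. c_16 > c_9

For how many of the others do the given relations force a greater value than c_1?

4

From c_1 the given relations immediately reach c_5, c_6, c_16.
From those, c_3 — 4 in total.
No other element is forced above c_1 by the given relations, so the count is 4.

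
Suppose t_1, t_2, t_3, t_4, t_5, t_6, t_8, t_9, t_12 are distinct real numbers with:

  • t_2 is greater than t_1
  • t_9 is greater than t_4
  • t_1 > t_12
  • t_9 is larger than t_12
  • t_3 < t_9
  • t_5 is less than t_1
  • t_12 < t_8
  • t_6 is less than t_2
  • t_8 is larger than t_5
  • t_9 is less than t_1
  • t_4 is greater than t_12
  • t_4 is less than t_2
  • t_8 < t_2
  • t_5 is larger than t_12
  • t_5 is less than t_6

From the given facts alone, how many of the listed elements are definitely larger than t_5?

Directly above t_5: t_6, t_1, t_8.
One step further: t_2 (4 so far).
No other element is forced above t_5 by the given relations, so the count is 4.

4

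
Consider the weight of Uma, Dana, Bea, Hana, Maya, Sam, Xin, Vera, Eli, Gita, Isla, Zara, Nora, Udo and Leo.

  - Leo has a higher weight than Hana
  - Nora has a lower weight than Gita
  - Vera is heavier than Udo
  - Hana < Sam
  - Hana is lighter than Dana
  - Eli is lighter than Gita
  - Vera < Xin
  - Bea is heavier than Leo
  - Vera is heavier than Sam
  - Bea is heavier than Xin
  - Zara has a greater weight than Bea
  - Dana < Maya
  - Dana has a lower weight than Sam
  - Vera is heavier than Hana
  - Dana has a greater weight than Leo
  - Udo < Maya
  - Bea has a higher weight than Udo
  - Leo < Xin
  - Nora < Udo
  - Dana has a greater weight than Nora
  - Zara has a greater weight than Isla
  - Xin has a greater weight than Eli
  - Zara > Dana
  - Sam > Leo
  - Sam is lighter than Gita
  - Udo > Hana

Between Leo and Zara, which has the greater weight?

Following the relations from Leo: Leo < Dana < Sam < Vera < Xin < Bea < Zara.
So Leo < Zara; Zara is the heavier of the two.

Zara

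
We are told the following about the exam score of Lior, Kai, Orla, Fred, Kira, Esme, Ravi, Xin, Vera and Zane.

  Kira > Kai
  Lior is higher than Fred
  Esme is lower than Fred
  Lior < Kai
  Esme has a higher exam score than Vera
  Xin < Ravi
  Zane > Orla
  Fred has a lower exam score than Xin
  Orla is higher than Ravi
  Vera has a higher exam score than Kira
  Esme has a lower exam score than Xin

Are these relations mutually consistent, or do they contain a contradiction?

inconsistent

We have Fred < Lior stated directly, yet also Lior < Kai < Kira < Vera < Esme < Fred by chaining the others — so Lior < Fred. Contradiction.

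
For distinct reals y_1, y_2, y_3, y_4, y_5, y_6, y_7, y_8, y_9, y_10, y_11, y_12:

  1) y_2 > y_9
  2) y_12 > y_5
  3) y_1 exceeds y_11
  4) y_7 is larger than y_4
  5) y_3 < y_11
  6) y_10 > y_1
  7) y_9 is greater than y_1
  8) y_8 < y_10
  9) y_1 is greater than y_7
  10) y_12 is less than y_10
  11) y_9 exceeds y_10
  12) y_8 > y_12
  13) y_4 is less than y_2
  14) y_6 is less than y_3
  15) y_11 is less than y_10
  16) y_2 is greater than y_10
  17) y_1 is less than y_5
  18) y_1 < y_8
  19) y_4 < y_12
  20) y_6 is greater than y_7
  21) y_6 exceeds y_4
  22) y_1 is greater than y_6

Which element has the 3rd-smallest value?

Chaining the given pairs: y_4 < y_7 < y_6 < y_3 < y_11 < y_1 < y_5 < y_12 < y_8 < y_10 < y_9 < y_2.
Counting 3 from the smallest end gives y_6.

y_6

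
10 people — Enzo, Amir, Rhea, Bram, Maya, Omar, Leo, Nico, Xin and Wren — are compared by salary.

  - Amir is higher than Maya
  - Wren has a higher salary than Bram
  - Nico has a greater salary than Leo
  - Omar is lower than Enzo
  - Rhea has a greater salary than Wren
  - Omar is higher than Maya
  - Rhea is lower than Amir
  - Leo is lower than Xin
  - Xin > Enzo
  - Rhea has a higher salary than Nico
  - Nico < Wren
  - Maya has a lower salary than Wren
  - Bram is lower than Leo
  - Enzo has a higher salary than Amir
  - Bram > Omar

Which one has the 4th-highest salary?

Piecing the relations together gives one ordering: Maya < Omar < Bram < Leo < Nico < Wren < Rhea < Amir < Enzo < Xin.
The 4th largest is Rhea.

Rhea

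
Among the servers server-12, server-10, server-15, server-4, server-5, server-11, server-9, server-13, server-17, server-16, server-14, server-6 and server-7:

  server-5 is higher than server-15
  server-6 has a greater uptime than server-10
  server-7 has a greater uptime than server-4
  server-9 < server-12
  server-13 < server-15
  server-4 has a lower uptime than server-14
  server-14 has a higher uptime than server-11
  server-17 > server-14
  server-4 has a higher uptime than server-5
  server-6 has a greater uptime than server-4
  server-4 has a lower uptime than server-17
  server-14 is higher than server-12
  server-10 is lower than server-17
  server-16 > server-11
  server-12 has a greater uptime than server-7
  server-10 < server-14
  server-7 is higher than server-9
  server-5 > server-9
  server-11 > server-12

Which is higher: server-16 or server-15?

server-16

The relevant relations are server-15 < server-5; server-5 < server-4; server-4 < server-7; server-7 < server-12; server-12 < server-11; server-11 < server-16.
Chaining these gives server-15 < server-5 < server-4 < server-7 < server-12 < server-11 < server-16.
So server-15 < server-16; server-16 is the higher of the two.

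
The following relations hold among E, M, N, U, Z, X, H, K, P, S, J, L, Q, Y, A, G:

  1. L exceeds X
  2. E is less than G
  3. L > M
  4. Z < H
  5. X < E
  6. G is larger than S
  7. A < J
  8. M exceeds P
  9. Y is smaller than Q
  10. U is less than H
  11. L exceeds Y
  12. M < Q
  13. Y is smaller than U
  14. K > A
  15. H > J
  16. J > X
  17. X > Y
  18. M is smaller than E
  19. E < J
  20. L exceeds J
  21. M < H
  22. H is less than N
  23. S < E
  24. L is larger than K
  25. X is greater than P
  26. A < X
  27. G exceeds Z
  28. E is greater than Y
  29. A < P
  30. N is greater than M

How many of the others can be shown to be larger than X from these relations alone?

Directly above X: E, J, L.
One step further: G, H (5 so far).
One step further: N (6 so far).
No other element is forced above X by the given relations, so the count is 6.

6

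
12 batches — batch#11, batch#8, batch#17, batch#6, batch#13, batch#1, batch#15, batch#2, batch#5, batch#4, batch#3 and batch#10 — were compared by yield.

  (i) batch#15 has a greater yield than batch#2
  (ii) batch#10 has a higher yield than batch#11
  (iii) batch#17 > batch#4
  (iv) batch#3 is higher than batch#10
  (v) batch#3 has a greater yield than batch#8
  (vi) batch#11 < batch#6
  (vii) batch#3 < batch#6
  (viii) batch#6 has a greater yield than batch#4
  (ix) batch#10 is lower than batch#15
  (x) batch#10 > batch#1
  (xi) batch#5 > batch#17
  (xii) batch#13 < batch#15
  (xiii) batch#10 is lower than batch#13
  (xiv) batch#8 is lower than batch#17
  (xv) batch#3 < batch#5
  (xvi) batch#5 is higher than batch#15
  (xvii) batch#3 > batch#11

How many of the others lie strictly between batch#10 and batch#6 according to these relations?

Chaining upward from batch#10 reaches: batch#13, batch#15, batch#3, batch#5.
Chaining downward from batch#6 reaches: batch#1, batch#8, batch#4, batch#11, batch#3.
Strictly between batch#10 and batch#6 are those in both lists: batch#3 — 1 element.

1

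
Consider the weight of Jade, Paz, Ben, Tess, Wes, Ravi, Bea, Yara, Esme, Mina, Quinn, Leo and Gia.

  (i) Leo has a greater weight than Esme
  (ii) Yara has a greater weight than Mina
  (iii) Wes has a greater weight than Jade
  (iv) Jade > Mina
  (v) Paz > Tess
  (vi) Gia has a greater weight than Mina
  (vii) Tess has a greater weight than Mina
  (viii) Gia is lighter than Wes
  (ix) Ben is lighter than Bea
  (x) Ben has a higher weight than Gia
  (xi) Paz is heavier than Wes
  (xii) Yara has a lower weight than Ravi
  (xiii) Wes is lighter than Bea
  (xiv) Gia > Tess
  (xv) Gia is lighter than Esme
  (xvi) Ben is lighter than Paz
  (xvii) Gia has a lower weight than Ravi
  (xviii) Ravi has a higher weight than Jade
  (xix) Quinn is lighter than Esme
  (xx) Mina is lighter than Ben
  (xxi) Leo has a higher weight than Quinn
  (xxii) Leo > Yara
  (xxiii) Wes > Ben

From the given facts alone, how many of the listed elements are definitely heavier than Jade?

4

The elements the relations force above Jade are Wes, Paz, Bea, Ravi — no chain reaches any other.
That is 4.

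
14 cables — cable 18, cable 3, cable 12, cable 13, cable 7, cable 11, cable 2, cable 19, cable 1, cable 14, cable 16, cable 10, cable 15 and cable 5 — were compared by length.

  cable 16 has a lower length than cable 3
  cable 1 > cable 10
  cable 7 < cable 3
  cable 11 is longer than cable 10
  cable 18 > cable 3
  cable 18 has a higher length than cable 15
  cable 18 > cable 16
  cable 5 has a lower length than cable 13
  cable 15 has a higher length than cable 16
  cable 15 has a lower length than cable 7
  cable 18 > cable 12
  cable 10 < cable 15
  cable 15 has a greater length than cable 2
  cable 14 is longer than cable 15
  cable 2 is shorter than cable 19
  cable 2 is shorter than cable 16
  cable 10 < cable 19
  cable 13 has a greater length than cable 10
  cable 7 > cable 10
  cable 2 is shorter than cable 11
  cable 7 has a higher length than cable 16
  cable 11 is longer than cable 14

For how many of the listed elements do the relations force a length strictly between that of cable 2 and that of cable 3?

The relations place cable 2 below cable 3. An element lies strictly between them when it is forced above cable 2 and also forced below cable 3.
Above cable 2: {cable 16, cable 15, cable 19, cable 7, cable 14, cable 18, cable 11}. Below cable 3: {cable 16, cable 10, cable 15, cable 7}.
Intersection: {cable 16, cable 15, cable 7} — 3.

3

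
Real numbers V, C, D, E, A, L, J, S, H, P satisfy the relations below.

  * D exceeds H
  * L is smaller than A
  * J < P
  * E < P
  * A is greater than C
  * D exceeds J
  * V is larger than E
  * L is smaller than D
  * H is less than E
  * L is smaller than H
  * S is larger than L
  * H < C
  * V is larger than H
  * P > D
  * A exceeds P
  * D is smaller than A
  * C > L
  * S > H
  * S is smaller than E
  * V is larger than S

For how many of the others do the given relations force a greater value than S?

4

From S the given relations immediately reach E, V.
From those, P — 3 in total.
From those, A — 4 in total.
Nothing else is reachable above S; 4 in all.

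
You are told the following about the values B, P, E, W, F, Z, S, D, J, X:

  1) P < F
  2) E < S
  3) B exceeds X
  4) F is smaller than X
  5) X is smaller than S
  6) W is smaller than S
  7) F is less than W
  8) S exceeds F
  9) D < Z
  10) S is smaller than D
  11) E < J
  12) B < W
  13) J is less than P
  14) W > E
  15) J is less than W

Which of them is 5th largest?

Piecing the relations together gives one ordering: E < J < P < F < X < B < W < S < D < Z.
The 5th largest is B.

B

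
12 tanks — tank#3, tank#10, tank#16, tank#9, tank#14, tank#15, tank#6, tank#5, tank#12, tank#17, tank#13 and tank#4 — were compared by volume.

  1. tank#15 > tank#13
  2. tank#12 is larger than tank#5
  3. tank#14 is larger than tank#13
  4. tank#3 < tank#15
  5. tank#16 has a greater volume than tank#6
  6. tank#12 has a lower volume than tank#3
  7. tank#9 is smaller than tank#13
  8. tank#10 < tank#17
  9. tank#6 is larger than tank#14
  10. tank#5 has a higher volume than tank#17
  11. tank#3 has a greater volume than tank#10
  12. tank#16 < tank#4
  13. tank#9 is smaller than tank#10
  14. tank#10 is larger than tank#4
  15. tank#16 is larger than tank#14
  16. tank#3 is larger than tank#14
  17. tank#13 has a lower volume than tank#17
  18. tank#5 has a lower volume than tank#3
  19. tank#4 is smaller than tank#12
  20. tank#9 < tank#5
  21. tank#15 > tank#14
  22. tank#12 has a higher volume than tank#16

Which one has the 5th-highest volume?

The consecutive relations fix a unique order: tank#9 < tank#13 < tank#14 < tank#6 < tank#16 < tank#4 < tank#10 < tank#17 < tank#5 < tank#12 < tank#3 < tank#15.
The 5th largest is tank#17.

tank#17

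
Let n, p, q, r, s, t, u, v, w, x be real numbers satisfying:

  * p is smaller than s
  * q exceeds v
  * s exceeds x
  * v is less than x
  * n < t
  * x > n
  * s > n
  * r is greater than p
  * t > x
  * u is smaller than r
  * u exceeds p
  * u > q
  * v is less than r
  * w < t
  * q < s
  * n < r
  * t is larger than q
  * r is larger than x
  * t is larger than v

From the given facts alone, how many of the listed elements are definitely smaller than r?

6

Directly below r: v, n, p, x, u.
One step further: q (6 so far).
No other element is forced below r by the given relations, so the count is 6.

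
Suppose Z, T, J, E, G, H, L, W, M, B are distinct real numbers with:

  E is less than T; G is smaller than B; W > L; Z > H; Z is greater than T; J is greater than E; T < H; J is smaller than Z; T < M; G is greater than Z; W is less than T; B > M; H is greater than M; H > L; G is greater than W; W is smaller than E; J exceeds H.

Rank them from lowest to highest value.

L < W < E < T < M < H < J < Z < G < B

The consecutive links are each given: L < W; W < E; E < T; T < M; M < H; H < J; J < Z; Z < G; G < B.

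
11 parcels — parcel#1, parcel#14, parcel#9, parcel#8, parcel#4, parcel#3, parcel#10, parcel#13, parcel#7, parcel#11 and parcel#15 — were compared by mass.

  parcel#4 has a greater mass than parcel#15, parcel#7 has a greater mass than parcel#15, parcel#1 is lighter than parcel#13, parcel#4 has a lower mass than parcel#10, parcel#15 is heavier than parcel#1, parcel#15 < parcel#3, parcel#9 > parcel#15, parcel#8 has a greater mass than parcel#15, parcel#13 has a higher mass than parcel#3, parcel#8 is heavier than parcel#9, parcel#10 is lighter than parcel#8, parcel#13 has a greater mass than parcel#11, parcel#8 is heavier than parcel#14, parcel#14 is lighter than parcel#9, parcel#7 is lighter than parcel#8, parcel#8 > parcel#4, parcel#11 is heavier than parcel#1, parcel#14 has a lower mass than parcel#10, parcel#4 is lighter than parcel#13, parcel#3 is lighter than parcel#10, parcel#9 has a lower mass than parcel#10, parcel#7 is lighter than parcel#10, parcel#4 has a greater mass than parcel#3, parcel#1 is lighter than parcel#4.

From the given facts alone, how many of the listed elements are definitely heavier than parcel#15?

Directly above parcel#15: parcel#3, parcel#9, parcel#4, parcel#7, parcel#8.
One step further: parcel#13, parcel#10 (7 so far).
No other element is forced above parcel#15 by the given relations, so the count is 7.

7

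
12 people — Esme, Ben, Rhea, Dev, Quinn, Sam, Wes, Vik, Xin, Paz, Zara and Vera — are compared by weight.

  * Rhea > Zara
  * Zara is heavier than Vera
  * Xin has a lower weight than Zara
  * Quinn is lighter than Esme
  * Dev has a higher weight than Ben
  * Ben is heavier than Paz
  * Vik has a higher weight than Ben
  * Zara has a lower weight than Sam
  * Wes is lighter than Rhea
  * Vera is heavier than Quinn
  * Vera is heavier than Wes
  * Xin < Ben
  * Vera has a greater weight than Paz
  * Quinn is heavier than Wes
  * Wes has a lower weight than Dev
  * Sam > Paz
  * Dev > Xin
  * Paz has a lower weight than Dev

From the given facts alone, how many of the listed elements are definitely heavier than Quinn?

5

From Quinn the given relations immediately reach Vera, Esme.
From those, Zara — 3 in total.
From those, Rhea, Sam — 5 in total.
No other element is forced above Quinn by the given relations, so the count is 5.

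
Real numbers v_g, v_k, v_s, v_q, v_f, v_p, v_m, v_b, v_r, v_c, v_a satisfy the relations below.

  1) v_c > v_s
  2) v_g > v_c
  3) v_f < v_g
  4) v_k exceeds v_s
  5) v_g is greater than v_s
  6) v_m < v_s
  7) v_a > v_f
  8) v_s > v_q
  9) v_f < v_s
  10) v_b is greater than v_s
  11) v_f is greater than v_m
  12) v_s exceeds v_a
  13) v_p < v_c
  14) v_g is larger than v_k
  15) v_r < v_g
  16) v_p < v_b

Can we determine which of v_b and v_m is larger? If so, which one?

v_b

The relevant relations are v_m < v_f; v_f < v_a; v_a < v_s; v_s < v_b.
Chaining these gives v_m < v_f < v_a < v_s < v_b.
So v_b is larger.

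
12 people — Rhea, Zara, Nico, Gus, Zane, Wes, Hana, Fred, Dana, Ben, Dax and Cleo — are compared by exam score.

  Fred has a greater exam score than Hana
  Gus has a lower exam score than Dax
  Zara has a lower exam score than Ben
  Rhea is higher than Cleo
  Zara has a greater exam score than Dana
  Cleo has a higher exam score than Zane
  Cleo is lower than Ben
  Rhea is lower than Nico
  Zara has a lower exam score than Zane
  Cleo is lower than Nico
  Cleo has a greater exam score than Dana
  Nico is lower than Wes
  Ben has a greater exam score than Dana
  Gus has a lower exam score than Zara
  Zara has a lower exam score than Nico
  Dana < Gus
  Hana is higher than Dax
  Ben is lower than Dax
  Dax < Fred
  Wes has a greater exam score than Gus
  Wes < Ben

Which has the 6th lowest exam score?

Chaining the given pairs: Dana < Gus < Zara < Zane < Cleo < Rhea < Nico < Wes < Ben < Dax < Hana < Fred.
Counting 6 from the smallest end gives Rhea.

Rhea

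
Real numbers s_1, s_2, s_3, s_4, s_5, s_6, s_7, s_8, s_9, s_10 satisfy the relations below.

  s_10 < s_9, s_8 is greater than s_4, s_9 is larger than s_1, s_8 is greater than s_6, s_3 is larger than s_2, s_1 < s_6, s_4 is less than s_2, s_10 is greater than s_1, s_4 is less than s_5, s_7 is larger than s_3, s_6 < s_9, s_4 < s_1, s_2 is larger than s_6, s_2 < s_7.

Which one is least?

Chaining upward from s_4: directly above it, s_5, s_1, s_2, s_8; then s_6, s_3, s_10, s_9, s_7.
That covers every other element, and nothing is given below s_4, so s_4 is the least.

s_4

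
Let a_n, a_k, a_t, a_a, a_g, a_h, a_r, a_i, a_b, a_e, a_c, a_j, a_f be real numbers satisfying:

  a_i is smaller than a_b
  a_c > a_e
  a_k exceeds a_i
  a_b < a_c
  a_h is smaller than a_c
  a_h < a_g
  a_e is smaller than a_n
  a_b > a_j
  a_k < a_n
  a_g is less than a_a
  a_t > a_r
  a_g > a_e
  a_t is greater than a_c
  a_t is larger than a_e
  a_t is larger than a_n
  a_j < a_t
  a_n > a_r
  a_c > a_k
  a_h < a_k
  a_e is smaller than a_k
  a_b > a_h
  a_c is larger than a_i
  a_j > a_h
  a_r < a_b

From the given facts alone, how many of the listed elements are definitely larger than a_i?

From a_i the given relations immediately reach a_k, a_b, a_c.
From those, a_n, a_t — 5 in total.
Nothing else is reachable above a_i; 5 in all.

5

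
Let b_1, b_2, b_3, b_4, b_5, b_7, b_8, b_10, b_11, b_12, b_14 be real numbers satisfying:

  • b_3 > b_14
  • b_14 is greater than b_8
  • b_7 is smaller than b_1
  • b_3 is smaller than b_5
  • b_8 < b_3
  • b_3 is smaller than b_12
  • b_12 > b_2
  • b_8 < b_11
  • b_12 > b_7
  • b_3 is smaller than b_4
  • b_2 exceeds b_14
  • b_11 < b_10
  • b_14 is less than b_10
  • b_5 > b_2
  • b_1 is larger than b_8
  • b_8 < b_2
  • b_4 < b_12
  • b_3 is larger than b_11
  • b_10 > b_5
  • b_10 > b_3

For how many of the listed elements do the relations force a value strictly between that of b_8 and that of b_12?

The relations place b_8 below b_12. An element lies strictly between them when it is forced above b_8 and also forced below b_12.
Above b_8: {b_14, b_11, b_3, b_2, b_4, b_5, b_10, b_1}. Below b_12: {b_14, b_11, b_3, b_7, b_2, b_4}.
Intersection: {b_14, b_11, b_3, b_2, b_4} — 5.

5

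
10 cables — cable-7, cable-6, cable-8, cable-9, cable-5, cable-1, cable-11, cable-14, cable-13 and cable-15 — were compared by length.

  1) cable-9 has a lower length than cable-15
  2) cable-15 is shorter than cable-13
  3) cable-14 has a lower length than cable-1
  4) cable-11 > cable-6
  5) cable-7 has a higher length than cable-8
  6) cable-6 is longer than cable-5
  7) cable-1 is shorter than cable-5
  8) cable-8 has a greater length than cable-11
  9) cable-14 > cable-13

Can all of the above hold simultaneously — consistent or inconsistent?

Every relation is compatible with cable-9 < cable-15 < cable-13 < cable-14 < cable-1 < cable-5 < cable-6 < cable-11 < cable-8 < cable-7; the set is consistent.

consistent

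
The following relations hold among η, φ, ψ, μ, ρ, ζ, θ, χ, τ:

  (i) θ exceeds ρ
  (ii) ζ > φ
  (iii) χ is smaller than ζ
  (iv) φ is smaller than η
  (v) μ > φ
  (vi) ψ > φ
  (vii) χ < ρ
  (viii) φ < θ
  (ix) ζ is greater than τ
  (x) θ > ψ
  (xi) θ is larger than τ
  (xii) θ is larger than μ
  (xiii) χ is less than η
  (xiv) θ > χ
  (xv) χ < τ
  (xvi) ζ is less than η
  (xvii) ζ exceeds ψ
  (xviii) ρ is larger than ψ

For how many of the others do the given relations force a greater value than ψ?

The elements the relations force above ψ are ζ, η, ρ, θ — no chain reaches any other.
That is 4.

4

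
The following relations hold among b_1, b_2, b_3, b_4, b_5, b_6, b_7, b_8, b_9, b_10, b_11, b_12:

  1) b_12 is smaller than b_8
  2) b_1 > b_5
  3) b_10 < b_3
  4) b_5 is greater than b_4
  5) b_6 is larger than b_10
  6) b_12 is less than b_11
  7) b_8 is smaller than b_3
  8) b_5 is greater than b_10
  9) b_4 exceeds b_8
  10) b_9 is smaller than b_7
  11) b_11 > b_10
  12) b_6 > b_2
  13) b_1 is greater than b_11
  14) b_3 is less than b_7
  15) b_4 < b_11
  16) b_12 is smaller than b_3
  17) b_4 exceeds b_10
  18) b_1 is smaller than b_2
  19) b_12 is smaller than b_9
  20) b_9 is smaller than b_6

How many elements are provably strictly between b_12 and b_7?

The relations place b_12 below b_7. An element lies strictly between them when it is forced above b_12 and also forced below b_7.
Above b_12: {b_8, b_4, b_11, b_5, b_9, b_3, b_1, b_2, b_6}. Below b_7: {b_8, b_10, b_9, b_3}.
Intersection: {b_8, b_9, b_3} — 3.

3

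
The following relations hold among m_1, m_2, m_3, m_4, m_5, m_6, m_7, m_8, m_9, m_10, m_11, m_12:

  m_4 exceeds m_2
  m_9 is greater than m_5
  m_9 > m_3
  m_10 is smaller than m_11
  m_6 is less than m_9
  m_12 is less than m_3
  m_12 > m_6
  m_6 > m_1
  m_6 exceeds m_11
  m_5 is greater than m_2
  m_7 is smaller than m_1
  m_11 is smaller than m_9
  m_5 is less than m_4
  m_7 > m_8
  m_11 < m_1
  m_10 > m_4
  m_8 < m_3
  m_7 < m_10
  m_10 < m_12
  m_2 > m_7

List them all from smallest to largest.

m_8 < m_7 < m_2 < m_5 < m_4 < m_10 < m_11 < m_1 < m_6 < m_12 < m_3 < m_9

Nothing is placed below m_8, so it is least; from there m_8 < m_7; m_7 < m_2; m_2 < m_5; m_5 < m_4; m_4 < m_10; m_10 < m_11; m_11 < m_1; m_1 < m_6; m_6 < m_12; m_12 < m_3; m_3 < m_9, each given directly.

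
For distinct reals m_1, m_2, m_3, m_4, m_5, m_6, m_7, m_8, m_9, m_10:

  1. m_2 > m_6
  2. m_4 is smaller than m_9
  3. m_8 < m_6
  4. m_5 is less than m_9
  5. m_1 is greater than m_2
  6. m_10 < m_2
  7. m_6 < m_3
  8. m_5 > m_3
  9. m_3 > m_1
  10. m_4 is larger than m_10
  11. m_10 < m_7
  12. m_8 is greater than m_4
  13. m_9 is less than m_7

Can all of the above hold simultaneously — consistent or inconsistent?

consistent

Every relation is compatible with m_10 < m_4 < m_8 < m_6 < m_2 < m_1 < m_3 < m_5 < m_9 < m_7; the set is consistent.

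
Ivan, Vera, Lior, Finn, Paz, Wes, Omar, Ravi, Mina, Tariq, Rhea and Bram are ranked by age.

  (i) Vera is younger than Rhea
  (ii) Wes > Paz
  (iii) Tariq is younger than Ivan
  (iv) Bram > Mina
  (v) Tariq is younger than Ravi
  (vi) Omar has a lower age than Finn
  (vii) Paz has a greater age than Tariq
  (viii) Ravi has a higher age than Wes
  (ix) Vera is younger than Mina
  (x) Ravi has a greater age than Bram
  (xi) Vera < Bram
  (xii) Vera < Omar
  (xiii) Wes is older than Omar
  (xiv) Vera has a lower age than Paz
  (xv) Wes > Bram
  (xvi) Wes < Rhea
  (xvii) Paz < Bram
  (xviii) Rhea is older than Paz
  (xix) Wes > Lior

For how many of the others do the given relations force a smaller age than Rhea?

Directly below Rhea: Vera, Paz, Wes.
One step further: Omar, Tariq, Lior, Bram (7 so far).
One step further: Mina (8 so far).
Nothing else is reachable below Rhea; 8 in all.

8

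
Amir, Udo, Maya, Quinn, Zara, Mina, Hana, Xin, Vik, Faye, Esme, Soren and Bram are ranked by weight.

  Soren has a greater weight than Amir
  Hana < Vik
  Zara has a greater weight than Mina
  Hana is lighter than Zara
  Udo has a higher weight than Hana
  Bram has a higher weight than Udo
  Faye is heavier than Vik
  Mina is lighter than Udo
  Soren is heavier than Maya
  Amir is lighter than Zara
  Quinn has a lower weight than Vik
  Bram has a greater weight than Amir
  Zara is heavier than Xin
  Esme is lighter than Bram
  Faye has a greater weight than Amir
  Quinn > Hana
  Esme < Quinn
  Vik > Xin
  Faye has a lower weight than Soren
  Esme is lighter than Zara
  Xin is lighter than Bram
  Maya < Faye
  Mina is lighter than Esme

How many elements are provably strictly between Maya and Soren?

The relations place Maya below Soren. An element lies strictly between them when it is forced above Maya and also forced below Soren.
Above Maya: {Faye}. Below Soren: {Hana, Xin, Amir, Mina, Esme, Quinn, Vik, Faye}.
Intersection: {Faye} — 1.

1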